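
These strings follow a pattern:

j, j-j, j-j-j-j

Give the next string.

Every step duplicates the string with '-' between the halves.
One more doubling of j-j-j-j gives the answer.

j-j-j-j-j-j-j-j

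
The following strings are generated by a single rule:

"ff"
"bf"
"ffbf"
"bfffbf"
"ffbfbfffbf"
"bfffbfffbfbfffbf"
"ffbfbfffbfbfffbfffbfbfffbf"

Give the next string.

This is a Fibonacci-style word recurrence s(k) = s(k−2)·s(k−1): e.g. ff·bf = ffbf.
So term 8 is bfffbfffbfbfffbf·ffbfbfffbfbfffbfffbfbfffbf.

bfffbfffbfbfffbfffbfbfffbfbfffbfffbfbfffbf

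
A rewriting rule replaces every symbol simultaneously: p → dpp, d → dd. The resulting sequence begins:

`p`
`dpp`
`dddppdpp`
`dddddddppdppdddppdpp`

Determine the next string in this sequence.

dddddddddddddddppdppdddppdppdddddddppdppdddppdpp

Replace each of the 20 characters of dddddddppdppdddppdpp in place — dd dd dd dd dd dd dd dpp dpp dd dpp dpp dd dd dd dpp dpp dd dpp dpp — and concatenate.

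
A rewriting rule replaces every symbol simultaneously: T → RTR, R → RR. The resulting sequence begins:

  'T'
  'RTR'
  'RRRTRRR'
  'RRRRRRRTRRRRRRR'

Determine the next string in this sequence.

Applying the rule to each of the 15 symbols of RRRRRRRTRRRRRRR gives the pieces RR RR RR RR RR RR RR RTR RR RR RR RR RR RR RR, which concatenate to the answer.

RRRRRRRRRRRRRRRTRRRRRRRRRRRRRRR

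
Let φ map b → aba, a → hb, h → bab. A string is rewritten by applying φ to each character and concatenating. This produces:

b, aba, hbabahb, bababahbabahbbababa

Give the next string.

abahbabahbabahbbababahbabahbbababaabahbabahbabahb

Replace each of the 19 characters of bababahbabahbbababa in place — aba hb aba hb aba hb bab aba hb aba hb bab aba aba hb aba hb aba hb — and concatenate.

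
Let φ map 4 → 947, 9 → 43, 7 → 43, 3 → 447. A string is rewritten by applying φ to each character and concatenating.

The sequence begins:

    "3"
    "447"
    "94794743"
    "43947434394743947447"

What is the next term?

Rewriting the 20 symbols of 43947434394743947447 one by one yields 947 447 43 947 43 947 447 947 447 43 947 43 947 447 43 947 43 947 947 43; concatenated:

94744743947439474479474474394743947447439474394794743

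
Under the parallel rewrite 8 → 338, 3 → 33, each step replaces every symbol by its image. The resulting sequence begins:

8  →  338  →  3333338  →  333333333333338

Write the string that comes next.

Rewriting the 15 symbols of 333333333333338 one by one yields 33 33 33 33 33 33 33 33 33 33 33 33 33 33 338; concatenated:

3333333333333333333333333333338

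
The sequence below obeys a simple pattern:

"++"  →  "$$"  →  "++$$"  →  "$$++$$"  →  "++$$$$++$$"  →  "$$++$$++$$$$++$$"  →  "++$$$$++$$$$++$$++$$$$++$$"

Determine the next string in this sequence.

From term 3 onward, concatenate the second-to-last term with the last: ++·$$ = ++$$, $$·++$$ = $$++$$, …
So term 8 is $$++$$++$$$$++$$·++$$$$++$$$$++$$++$$$$++$$.

$$++$$++$$$$++$$++$$$$++$$$$++$$++$$$$++$$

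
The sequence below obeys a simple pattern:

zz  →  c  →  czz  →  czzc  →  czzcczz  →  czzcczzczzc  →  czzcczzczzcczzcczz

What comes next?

czzcczzczzcczzcczzczzcczzczzc

From term 3 onward, concatenate the last term with the second-to-last: c·zz = czz, czz·c = czzc, …
Continuing: czzcczzczzcczzcczz · czzcczzczzc gives term 8.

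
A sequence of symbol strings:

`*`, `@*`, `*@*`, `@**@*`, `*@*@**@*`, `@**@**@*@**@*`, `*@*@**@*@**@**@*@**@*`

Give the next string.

@**@**@*@**@**@*@**@*@**@**@*@**@*

From term 3 onward, concatenate the second-to-last term with the last: *·@* = *@*, @*·*@* = @**@*, …
So term 8 is @**@**@*@**@*·*@*@**@*@**@**@*@**@*.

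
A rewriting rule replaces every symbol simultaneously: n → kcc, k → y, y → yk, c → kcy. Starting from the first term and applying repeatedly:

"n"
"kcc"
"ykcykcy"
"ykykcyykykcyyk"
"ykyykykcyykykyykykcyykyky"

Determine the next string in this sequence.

Rewriting the 25 symbols of ykyykykcyykykyykykcyykyky one by one yields yk y yk yk y yk y kcy yk yk y yk y yk yk y yk y kcy yk yk y yk y yk; concatenated:

ykyykykyykykcyykykyykyykykyykykcyykykyykyyk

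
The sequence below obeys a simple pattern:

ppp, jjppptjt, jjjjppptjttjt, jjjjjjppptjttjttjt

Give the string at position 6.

jjjjjjjjjjppptjttjttjttjttjt

s(k+1) = jj·s(k)·tjt, so each term gains jj as a prefix and tjt as a suffix.
From jjjjjjppptjttjttjt, 2 further steps: jjjjjjppptjttjttjt → jjjjjjjjppptjttjttjttjt → (answer).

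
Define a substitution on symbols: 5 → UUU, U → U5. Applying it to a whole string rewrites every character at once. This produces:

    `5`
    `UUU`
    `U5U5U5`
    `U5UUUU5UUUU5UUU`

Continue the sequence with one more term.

φ(U5UUUU5UUUU5UUU) expands symbol-by-symbol to U5 UUU U5 U5 U5 U5 UUU U5 U5 U5 U5 UUU U5 U5 U5; joining the 15 pieces gives the next term.

U5UUUU5U5U5U5UUUU5U5U5U5UUUU5U5U5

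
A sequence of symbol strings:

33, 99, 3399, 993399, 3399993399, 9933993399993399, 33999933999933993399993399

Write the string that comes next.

This is a Fibonacci-style word recurrence s(k) = s(k−2)·s(k−1): e.g. 33·99 = 3399.
The next term joins 9933993399993399 and 33999933999933993399993399.

993399339999339933999933999933993399993399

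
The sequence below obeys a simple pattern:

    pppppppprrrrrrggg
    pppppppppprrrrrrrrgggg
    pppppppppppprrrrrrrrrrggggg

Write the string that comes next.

pppppppppppppprrrrrrrrrrrrgggggg

Term n consists of 2n+2 p's, followed by 2n r's, followed by n g's, where the shown terms are n = 3, 4, 5.
At n = 6 the blocks have lengths 14, 12, 6.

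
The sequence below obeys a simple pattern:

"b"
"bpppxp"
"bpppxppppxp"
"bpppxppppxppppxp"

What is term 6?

The strings grow by a fixed suffix pppxp each time.
From bpppxppppxppppxp, 2 further steps: bpppxppppxppppxp → bpppxppppxppppxppppxp → (answer).

bpppxppppxppppxppppxppppxp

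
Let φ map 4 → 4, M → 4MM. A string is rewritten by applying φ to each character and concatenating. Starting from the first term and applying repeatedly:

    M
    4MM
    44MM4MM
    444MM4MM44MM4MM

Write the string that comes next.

4444MM4MM44MM4MM444MM4MM44MM4MM

φ(444MM4MM44MM4MM) expands symbol-by-symbol to 4 4 4 4MM 4MM 4 4MM 4MM 4 4 4MM 4MM 4 4MM 4MM; joining the 15 pieces gives the next term.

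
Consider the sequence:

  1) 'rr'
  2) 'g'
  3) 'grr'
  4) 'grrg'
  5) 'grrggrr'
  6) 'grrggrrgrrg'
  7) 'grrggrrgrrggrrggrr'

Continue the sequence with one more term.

grrggrrgrrggrrggrrgrrggrrgrrg

Each term (from the third on) is the previous term followed by the one before it: term 3 = g·rr = grr.
The next term joins grrggrrgrrggrrggrr and grrggrrgrrg.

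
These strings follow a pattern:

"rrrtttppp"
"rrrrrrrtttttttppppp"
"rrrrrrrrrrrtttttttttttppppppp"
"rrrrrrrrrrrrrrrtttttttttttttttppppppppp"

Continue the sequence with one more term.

rrrrrrrrrrrrrrrrrrrtttttttttttttttttttppppppppppp

Reading off run lengths: r runs 3, 7, 11, 15; t runs 3, 7, 11, 15; p runs 3, 5, 7, 9 — each is linear in n (n = 1, 2, …).
At n = 5 the blocks have lengths 19, 19, 11.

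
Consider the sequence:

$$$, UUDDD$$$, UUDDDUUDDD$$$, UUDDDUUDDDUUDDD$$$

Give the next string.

The strings grow by a fixed prefix UUDDD each time.
One more step from UUDDDUUDDDUUDDD$$$ gives the answer.

UUDDDUUDDDUUDDDUUDDD$$$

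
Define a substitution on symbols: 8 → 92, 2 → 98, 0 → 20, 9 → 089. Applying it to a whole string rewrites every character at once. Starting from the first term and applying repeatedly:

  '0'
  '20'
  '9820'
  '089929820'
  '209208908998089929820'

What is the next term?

Rewriting the 21 symbols of 209208908998089929820 one by one yields 98 20 089 98 20 92 089 20 92 089 089 92 20 92 089 089 98 089 92 98 20; concatenated:

9820089982092089209208908992209208908998089929820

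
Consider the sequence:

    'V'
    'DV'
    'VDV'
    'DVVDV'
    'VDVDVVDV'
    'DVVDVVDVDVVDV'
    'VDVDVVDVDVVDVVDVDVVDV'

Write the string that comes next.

From term 3 onward, concatenate the second-to-last term with the last: V·DV = VDV, DV·VDV = DVVDV, …
So term 8 is DVVDVVDVDVVDV·VDVDVVDVDVVDVVDVDVVDV.

DVVDVVDVDVVDVVDVDVVDVDVVDVVDVDVVDV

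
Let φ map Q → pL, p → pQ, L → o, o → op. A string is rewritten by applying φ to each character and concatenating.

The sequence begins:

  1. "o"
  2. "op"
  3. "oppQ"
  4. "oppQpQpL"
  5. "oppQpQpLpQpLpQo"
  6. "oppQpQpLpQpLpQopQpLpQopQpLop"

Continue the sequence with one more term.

Rewriting the 28 symbols of oppQpQpLpQpLpQopQpLpQopQpLop one by one yields op pQ pQ pL pQ pL pQ o pQ pL pQ o pQ pL op pQ pL pQ o pQ pL op pQ pL pQ o op pQ; concatenated:

oppQpQpLpQpLpQopQpLpQopQpLoppQpLpQopQpLoppQpLpQooppQ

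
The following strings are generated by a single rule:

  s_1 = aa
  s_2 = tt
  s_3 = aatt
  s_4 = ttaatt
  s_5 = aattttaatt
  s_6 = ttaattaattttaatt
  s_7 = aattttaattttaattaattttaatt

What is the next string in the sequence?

This is a Fibonacci-style word recurrence s(k) = s(k−2)·s(k−1): e.g. aa·tt = aatt.
Continuing: ttaattaattttaatt · aattttaattttaattaattttaatt gives term 8.

ttaattaattttaattaattttaattttaattaattttaatt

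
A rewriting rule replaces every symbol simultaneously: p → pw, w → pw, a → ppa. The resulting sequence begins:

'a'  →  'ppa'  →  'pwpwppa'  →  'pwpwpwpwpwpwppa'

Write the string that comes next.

Replace each of the 15 characters of pwpwpwpwpwpwppa in place — pw pw pw pw pw pw pw pw pw pw pw pw pw pw ppa — and concatenate.

pwpwpwpwpwpwpwpwpwpwpwpwpwpwppa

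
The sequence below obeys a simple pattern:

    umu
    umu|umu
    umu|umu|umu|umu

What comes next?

umu|umu|umu|umu|umu|umu|umu|umu

Every step duplicates the string with '|' between the halves.
So the next term is two copies of umu|umu|umu|umu with '|' between the halves.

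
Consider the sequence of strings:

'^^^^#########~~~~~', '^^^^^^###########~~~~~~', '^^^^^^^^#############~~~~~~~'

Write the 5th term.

Term n consists of 2n-2 ^'s, followed by 2n+3 #'s, followed by n+2 ~'s, where the shown terms are n = 3, 4, 5.
For term 5, n = 7, so the run lengths are 12, 17, 9.

^^^^^^^^^^^^#################~~~~~~~~~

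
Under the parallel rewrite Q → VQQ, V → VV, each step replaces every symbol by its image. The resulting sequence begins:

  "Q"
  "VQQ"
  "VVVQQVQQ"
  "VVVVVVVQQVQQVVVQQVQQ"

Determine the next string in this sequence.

VVVVVVVVVVVVVVVQQVQQVVVQQVQQVVVVVVVQQVQQVVVQQVQQ

Applying the rule to each of the 20 symbols of VVVVVVVQQVQQVVVQQVQQ gives the pieces VV VV VV VV VV VV VV VQQ VQQ VV VQQ VQQ VV VV VV VQQ VQQ VV VQQ VQQ, which concatenate to the answer.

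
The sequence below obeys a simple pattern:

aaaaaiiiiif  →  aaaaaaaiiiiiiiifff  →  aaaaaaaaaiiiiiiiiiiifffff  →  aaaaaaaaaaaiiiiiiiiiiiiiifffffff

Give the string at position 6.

aaaaaaaaaaaaaaaiiiiiiiiiiiiiiiiiiiifffffffffff

Each string has the form a^{2n+3} i^{3n+2} f^{2n-1} (n = 1, 2, …).
At n = 6 the blocks have lengths 15, 20, 11.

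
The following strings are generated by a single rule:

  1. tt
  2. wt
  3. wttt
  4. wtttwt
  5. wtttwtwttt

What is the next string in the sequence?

wtttwtwtttwtttwt

This is a Fibonacci-style word recurrence s(k) = s(k−1)·s(k−2): e.g. wt·tt = wttt.
So term 6 is wtttwtwttt·wtttwt.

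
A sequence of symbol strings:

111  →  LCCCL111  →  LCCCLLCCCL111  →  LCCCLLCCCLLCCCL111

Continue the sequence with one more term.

LCCCLLCCCLLCCCLLCCCL111

The strings grow by a fixed prefix LCCCL each time.
So the next term is LCCCL·LCCCLLCCCLLCCCL111.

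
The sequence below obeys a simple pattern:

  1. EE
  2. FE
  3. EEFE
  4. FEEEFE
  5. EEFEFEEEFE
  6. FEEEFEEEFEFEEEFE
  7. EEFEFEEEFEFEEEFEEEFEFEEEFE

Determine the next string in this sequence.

FEEEFEEEFEFEEEFEEEFEFEEEFEFEEEFEEEFEFEEEFE

Each term (from the third on) is the two preceding terms concatenated in order: term 3 = EE·FE = EEFE.
Continuing: FEEEFEEEFEFEEEFE · EEFEFEEEFEFEEEFEEEFEFEEEFE gives term 8.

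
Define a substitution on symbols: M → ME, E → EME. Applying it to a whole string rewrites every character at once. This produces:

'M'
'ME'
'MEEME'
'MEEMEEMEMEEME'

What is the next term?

φ(MEEMEEMEMEEME) expands symbol-by-symbol to ME EME EME ME EME EME ME EME ME EME EME ME EME; joining the 13 pieces gives the next term.

MEEMEEMEMEEMEEMEMEEMEMEEMEEMEMEEME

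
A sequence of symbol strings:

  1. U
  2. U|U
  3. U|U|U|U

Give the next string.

Every step duplicates the string with '|' between the halves.
Doubling U|U|U|U with '|' between the halves:

U|U|U|U|U|U|U|U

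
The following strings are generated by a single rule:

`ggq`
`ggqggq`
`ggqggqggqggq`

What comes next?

Each string is two copies of the previous one concatenated.
One more doubling of ggqggqggqggq gives the answer.

ggqggqggqggqggqggqggqggq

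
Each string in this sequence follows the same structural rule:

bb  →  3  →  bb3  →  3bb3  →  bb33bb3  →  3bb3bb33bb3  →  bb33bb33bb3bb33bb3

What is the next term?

From term 3 onward, concatenate the second-to-last term with the last: bb·3 = bb3, 3·bb3 = 3bb3, …
So term 8 is 3bb3bb33bb3·bb33bb33bb3bb33bb3.

3bb3bb33bb3bb33bb33bb3bb33bb3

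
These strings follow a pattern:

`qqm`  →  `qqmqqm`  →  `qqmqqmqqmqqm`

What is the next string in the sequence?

s(k+1) = s(k)·s(k) — each term doubles the last.
Doubling qqmqqmqqmqqm:

qqmqqmqqmqqmqqmqqmqqmqqm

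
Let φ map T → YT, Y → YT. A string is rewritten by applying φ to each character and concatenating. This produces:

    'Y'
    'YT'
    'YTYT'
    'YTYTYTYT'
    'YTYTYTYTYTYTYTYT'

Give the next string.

YTYTYTYTYTYTYTYTYTYTYTYTYTYTYTYT

Applying the rule to each of the 16 symbols of YTYTYTYTYTYTYTYT gives the pieces YT YT YT YT YT YT YT YT YT YT YT YT YT YT YT YT, which concatenate to the answer.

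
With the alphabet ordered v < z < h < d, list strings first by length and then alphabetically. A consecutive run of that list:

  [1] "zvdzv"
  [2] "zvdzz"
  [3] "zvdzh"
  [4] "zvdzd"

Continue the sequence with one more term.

The successor of zvdzd increments the rightmost position that isn't already d and resets every position after it to v.

zvdhv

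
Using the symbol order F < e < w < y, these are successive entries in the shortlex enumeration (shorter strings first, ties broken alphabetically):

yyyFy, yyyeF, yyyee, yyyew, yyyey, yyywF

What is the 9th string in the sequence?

Continuing the enumeration 3 steps past yyywF: yyywF → yyywe → yyyww → (answer).

yyywy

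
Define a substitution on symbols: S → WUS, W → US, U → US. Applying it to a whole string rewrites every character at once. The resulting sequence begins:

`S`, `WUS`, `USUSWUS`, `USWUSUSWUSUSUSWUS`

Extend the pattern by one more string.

Applying the rule to each of the 17 symbols of USWUSUSWUSUSUSWUS gives the pieces US WUS US US WUS US WUS US US WUS US WUS US WUS US US WUS, which concatenate to the answer.

USWUSUSUSWUSUSWUSUSUSWUSUSWUSUSWUSUSUSWUS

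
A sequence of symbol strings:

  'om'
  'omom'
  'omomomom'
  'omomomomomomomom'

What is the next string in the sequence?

s(k+1) = s(k)·s(k) — each term doubles the last.
So the next term is two copies of omomomomomomomom.

omomomomomomomomomomomomomomomom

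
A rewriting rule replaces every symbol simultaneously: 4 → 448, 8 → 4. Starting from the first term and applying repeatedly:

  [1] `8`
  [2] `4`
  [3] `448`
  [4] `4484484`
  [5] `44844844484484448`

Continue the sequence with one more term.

Applying the rule to each of the 17 symbols of 44844844484484448 gives the pieces 448 448 4 448 448 4 448 448 448 4 448 448 4 448 448 448 4, which concatenate to the answer.

44844844484484448448448444844844484484484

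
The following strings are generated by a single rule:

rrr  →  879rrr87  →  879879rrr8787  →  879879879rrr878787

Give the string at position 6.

Every step adds 879 to the front and 87 to the end of the previous string.
From 879879879rrr878787, 2 further steps: 879879879rrr878787 → 879879879879rrr87878787 → (answer).

879879879879879rrr8787878787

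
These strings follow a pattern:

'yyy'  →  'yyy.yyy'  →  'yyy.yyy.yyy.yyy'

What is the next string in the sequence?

s(k+1) = s(k)·.·s(k) — each term doubles the last with '.' between the halves.
One more doubling of yyy.yyy.yyy.yyy gives the answer.

yyy.yyy.yyy.yyy.yyy.yyy.yyy.yyy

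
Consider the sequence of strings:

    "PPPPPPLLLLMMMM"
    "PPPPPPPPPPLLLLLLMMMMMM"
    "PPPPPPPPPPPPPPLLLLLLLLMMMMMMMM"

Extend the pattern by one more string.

Term n consists of 4n-2 P's, followed by 2n L's, followed by 2n M's, where the shown terms are n = 2, 3, 4.
At n = 5 the blocks have lengths 18, 10, 10.

PPPPPPPPPPPPPPPPPPLLLLLLLLLLMMMMMMMMMM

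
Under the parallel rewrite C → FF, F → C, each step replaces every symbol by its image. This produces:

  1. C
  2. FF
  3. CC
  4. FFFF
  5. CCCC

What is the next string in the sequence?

Expanding CCCC: C→FF, C→FF, C→FF, C→FF. Concatenated: FF FF FF FF.

FFFFFFFF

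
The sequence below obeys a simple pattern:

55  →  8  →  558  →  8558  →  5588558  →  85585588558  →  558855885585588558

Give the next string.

85585588558558855885585588558

Each term (from the third on) is the two preceding terms concatenated in order: term 3 = 55·8 = 558.
Continuing: 85585588558 · 558855885585588558 gives term 8.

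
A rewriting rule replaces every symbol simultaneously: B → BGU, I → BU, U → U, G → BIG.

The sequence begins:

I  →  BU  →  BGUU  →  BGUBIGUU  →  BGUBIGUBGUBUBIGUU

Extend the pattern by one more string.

φ(BGUBIGUBGUBUBIGUU) expands symbol-by-symbol to BGU BIG U BGU BU BIG U BGU BIG U BGU U BGU BU BIG U U; joining the 17 pieces gives the next term.

BGUBIGUBGUBUBIGUBGUBIGUBGUUBGUBUBIGUU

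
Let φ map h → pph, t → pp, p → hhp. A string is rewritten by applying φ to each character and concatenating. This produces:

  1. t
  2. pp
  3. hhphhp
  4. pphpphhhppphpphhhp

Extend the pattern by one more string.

Applying the rule to each of the 18 symbols of pphpphhhppphpphhhp gives the pieces hhp hhp pph hhp hhp pph pph pph hhp hhp hhp pph hhp hhp pph pph pph hhp, which concatenate to the answer.

hhphhppphhhphhppphpphpphhhphhphhppphhhphhppphpphpphhhp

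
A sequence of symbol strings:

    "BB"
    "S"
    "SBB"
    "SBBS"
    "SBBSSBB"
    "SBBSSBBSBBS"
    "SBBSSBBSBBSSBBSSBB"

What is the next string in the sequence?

SBBSSBBSBBSSBBSSBBSBBSSBBSBBS

This is a Fibonacci-style word recurrence s(k) = s(k−1)·s(k−2): e.g. S·BB = SBB.
So term 8 is SBBSSBBSBBSSBBSSBB·SBBSSBBSBBS.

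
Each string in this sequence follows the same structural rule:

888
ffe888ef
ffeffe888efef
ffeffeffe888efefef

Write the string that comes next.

ffeffeffeffe888efefefef

Every step adds ffe to the front and ef to the end of the previous string.
So the next term is ffe·ffeffeffe888efefef·ef.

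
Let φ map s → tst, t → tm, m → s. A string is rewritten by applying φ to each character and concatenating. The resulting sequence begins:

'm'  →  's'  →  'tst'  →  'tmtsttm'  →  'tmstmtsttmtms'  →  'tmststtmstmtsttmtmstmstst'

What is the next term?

tmststtmtsttmtmststtmstmtsttmtmstmststtmststtmtsttm

φ(tmststtmstmtsttmtmstmstst) expands symbol-by-symbol to tm s tst tm tst tm tm s tst tm s tm tst tm tm s tm s tst tm s tst tm tst tm; joining the 25 pieces gives the next term.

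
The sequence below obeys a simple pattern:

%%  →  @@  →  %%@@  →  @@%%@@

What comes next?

%%@@@@%%@@

Each term (from the third on) is the two preceding terms concatenated in order: term 3 = %%·@@ = %%@@.
Continuing: %%@@ · @@%%@@ gives term 5.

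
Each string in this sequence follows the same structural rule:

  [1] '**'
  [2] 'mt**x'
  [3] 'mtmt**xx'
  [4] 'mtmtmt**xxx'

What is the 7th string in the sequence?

Every step adds mt to the front and x to the end of the previous string.
From mtmtmt**xxx, 3 further steps: mtmtmt**xxx → mtmtmtmt**xxxx → mtmtmtmtmt**xxxxx → (answer).

mtmtmtmtmtmt**xxxxxx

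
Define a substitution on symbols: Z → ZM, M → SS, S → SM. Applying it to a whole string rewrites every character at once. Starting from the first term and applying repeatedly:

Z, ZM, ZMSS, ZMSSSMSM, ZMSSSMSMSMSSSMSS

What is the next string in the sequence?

Rewriting the 16 symbols of ZMSSSMSMSMSSSMSS one by one yields ZM SS SM SM SM SS SM SS SM SS SM SM SM SS SM SM; concatenated:

ZMSSSMSMSMSSSMSSSMSSSMSMSMSSSMSM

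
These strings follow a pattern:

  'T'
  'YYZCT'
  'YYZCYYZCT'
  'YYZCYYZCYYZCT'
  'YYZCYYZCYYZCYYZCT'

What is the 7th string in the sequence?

YYZCYYZCYYZCYYZCYYZCYYZCT

The strings grow by a fixed prefix YYZC each time.
From YYZCYYZCYYZCYYZCT, 2 further steps: YYZCYYZCYYZCYYZCT → YYZCYYZCYYZCYYZCYYZCT → (answer).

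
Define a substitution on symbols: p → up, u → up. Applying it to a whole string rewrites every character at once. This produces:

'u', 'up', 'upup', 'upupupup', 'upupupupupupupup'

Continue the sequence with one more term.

Replace each of the 16 characters of upupupupupupupup in place — up up up up up up up up up up up up up up up up — and concatenate.

upupupupupupupupupupupupupupupup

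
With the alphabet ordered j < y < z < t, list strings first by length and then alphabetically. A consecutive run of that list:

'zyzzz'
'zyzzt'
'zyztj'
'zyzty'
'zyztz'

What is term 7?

Advancing 2 positions from zyztz through zyztz → zyztt reaches term 7.

zytjj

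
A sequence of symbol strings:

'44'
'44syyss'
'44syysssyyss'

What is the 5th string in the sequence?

44syysssyysssyysssyyss

Every step adds syyss to the end: s(k+1) = s(k)·syyss.
From 44syysssyyss, 2 further steps: 44syysssyyss → 44syysssyysssyyss → (answer).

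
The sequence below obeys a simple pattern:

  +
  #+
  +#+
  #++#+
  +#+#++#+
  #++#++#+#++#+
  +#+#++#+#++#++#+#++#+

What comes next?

Each term (from the third on) is the two preceding terms concatenated in order: term 3 = +·#+ = +#+.
The next term joins #++#++#+#++#+ and +#+#++#+#++#++#+#++#+.

#++#++#+#++#++#+#++#+#++#++#+#++#+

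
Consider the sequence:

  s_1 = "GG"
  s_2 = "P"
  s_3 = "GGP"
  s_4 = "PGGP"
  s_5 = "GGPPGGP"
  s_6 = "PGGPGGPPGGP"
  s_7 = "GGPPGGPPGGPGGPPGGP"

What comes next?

PGGPGGPPGGPGGPPGGPPGGPGGPPGGP

This is a Fibonacci-style word recurrence s(k) = s(k−2)·s(k−1): e.g. GG·P = GGP.
The next term joins PGGPGGPPGGP and GGPPGGPPGGPGGPPGGP.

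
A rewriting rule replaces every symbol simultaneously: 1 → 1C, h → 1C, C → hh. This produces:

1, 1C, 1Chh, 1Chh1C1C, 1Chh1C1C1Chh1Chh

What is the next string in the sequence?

1Chh1C1C1Chh1Chh1Chh1C1C1Chh1C1C

Replace each of the 16 characters of 1Chh1C1C1Chh1Chh in place — 1C hh 1C 1C 1C hh 1C hh 1C hh 1C 1C 1C hh 1C 1C — and concatenate.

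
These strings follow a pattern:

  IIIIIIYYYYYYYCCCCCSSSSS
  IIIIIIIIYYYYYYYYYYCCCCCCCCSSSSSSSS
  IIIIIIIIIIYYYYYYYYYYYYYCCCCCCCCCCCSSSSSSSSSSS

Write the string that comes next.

Reading off run lengths: I runs 6, 8, 10; Y runs 7, 10, 13; C runs 5, 8, 11; S runs 5, 8, 11 — each is linear in n, where the shown terms are n = 2, 3, 4.
For the next term, n = 5, so the run lengths are 12, 16, 14, 14.

IIIIIIIIIIIIYYYYYYYYYYYYYYYYCCCCCCCCCCCCCCSSSSSSSSSSSSSS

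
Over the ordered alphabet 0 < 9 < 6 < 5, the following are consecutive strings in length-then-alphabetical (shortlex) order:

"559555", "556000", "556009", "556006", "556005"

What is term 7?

Stepping forward 2 times from 556005: 556005 → 556090, then the target.

556099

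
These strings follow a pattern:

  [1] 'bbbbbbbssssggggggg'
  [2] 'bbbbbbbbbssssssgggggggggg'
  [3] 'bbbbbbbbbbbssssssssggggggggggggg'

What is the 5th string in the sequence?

Each string has the form b^{2n+1} s^{2n-2} g^{3n-2}, where the shown terms are n = 3, 4, 5.
For term 5, n = 7, so the run lengths are 15, 12, 19.

bbbbbbbbbbbbbbbssssssssssssggggggggggggggggggg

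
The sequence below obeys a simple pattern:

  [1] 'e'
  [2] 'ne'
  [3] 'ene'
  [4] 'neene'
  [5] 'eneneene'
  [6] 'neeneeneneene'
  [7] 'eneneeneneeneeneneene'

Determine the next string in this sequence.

neeneeneneeneeneneeneneeneeneneene

This is a Fibonacci-style word recurrence s(k) = s(k−2)·s(k−1): e.g. e·ne = ene.
The next term joins neeneeneneene and eneneeneneeneeneneene.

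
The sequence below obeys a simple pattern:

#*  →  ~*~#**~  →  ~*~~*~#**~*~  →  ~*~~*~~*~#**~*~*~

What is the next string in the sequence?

Each term wraps the previous one in ~*~ on the left and *~ on the right.
So the next term is ~*~·~*~~*~~*~#**~*~*~·*~.

~*~~*~~*~~*~#**~*~*~*~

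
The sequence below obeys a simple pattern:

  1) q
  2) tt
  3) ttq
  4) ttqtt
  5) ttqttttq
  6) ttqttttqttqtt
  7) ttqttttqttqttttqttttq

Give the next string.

From term 3 onward, concatenate the last term with the second-to-last: tt·q = ttq, ttq·tt = ttqtt, …
Continuing: ttqttttqttqttttqttttq · ttqttttqttqtt gives term 8.

ttqttttqttqttttqttttqttqttttqttqtt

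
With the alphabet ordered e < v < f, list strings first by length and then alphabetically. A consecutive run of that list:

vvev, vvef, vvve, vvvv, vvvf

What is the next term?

The successor of vvvf increments the rightmost position that isn't already f and resets every position after it to e.

vvfe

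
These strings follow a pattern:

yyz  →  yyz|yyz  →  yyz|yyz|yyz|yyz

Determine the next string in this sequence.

yyz|yyz|yyz|yyz|yyz|yyz|yyz|yyz

Each string is two copies of the previous one joined by '|'.
One more doubling of yyz|yyz|yyz|yyz gives the answer.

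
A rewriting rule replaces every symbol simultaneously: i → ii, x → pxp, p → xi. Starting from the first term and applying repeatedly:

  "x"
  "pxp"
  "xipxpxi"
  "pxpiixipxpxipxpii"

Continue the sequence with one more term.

xipxpxiiiiipxpiixipxpxipxpiixipxpxiiiii

Applying the rule to each of the 17 symbols of pxpiixipxpxipxpii gives the pieces xi pxp xi ii ii pxp ii xi pxp xi pxp ii xi pxp xi ii ii, which concatenate to the answer.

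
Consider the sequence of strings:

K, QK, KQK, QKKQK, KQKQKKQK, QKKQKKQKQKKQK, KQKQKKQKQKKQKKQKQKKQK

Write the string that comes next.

This is a Fibonacci-style word recurrence s(k) = s(k−2)·s(k−1): e.g. K·QK = KQK.
The next term joins QKKQKKQKQKKQK and KQKQKKQKQKKQKKQKQKKQK.

QKKQKKQKQKKQKKQKQKKQKQKKQKKQKQKKQK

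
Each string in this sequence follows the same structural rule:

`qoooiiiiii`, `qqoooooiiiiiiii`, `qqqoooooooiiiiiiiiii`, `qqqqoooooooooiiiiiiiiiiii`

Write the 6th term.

qqqqqqoooooooooooooiiiiiiiiiiiiiiii

Reading off run lengths: q runs 1, 2, 3, 4; o runs 3, 5, 7, 9; i runs 6, 8, 10, 12 — each is linear in n, where the shown terms are n = 2, 3, 4, 5.
Setting n = 7 gives 6, 13, 16 characters in each block.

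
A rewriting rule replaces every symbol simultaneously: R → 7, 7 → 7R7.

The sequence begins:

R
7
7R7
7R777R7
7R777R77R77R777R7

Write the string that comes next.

Replace each of the 17 characters of 7R777R77R77R777R7 in place — 7R7 7 7R7 7R7 7R7 7 7R7 7R7 7 7R7 7R7 7 7R7 7R7 7R7 7 7R7 — and concatenate.

7R777R77R77R777R77R777R77R777R77R77R777R7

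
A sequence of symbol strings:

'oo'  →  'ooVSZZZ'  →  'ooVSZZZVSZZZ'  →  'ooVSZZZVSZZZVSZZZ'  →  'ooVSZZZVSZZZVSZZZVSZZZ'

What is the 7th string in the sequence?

ooVSZZZVSZZZVSZZZVSZZZVSZZZVSZZZ

Every step adds VSZZZ to the end: s(k+1) = s(k)·VSZZZ.
From ooVSZZZVSZZZVSZZZVSZZZ, 2 further steps: ooVSZZZVSZZZVSZZZVSZZZ → ooVSZZZVSZZZVSZZZVSZZZVSZZZ → (answer).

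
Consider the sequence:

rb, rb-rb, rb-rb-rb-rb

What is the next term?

Each string is two copies of the previous one joined by '-'.
Doubling rb-rb-rb-rb with '-' between the halves:

rb-rb-rb-rb-rb-rb-rb-rb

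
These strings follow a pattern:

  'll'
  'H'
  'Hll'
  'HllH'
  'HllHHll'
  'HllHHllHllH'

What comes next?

HllHHllHllHHllHHll

Each term (from the third on) is the previous term followed by the one before it: term 3 = H·ll = Hll.
So term 7 is HllHHllHllH·HllHHll.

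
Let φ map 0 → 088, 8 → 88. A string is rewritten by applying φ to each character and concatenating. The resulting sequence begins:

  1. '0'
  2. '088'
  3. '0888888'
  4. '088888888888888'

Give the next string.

0888888888888888888888888888888

Replace each of the 15 characters of 088888888888888 in place — 088 88 88 88 88 88 88 88 88 88 88 88 88 88 88 — and concatenate.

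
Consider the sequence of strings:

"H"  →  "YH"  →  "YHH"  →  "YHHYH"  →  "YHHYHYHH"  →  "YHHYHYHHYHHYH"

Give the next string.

YHHYHYHHYHHYHYHHYHYHH

Each term (from the third on) is the previous term followed by the one before it: term 3 = YH·H = YHH.
Continuing: YHHYHYHHYHHYH · YHHYHYHH gives term 7.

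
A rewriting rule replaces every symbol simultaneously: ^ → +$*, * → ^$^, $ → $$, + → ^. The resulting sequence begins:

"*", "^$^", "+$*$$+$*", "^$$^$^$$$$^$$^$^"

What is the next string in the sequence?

Rewriting the 16 symbols of ^$$^$^$$$$^$$^$^ one by one yields +$* $$ $$ +$* $$ +$* $$ $$ $$ $$ +$* $$ $$ +$* $$ +$*; concatenated:

+$*$$$$+$*$$+$*$$$$$$$$+$*$$$$+$*$$+$*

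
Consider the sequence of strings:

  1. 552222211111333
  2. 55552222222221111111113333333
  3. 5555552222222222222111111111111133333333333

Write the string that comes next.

Reading off run lengths: 5 runs 2, 4, 6; 2 runs 5, 9, 13; 1 runs 5, 9, 13; 3 runs 3, 7, 11 — each is linear in n (n = 1, 2, …).
At n = 4 the blocks have lengths 8, 17, 17, 15.

555555552222222222222222211111111111111111333333333333333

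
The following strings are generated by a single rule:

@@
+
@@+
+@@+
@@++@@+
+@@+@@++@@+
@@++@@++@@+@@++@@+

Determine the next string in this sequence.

+@@+@@++@@+@@++@@++@@+@@++@@+

Each term (from the third on) is the two preceding terms concatenated in order: term 3 = @@·+ = @@+.
Continuing: +@@+@@++@@+ · @@++@@++@@+@@++@@+ gives term 8.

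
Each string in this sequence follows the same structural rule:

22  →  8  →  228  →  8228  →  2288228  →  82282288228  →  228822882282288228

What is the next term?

This is a Fibonacci-style word recurrence s(k) = s(k−2)·s(k−1): e.g. 22·8 = 228.
So term 8 is 82282288228·228822882282288228.

82282288228228822882282288228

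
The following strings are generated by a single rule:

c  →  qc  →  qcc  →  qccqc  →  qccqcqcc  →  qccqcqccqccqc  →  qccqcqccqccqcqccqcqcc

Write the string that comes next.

This is a Fibonacci-style word recurrence s(k) = s(k−1)·s(k−2): e.g. qc·c = qcc.
The next term joins qccqcqccqccqcqccqcqcc and qccqcqccqccqc.

qccqcqccqccqcqccqcqccqccqcqccqccqc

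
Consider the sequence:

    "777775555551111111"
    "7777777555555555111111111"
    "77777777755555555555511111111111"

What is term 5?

Reading off run lengths: 7 runs 5, 7, 9; 5 runs 6, 9, 12; 1 runs 7, 9, 11 — each is linear in n, where the shown terms are n = 2, 3, 4.
At n = 6 the blocks have lengths 13, 18, 15.

7777777777777555555555555555555111111111111111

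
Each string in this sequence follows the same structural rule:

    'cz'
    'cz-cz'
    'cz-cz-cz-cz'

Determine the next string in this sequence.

s(k+1) = s(k)·-·s(k) — each term doubles the last with '-' between the halves.
One more doubling of cz-cz-cz-cz gives the answer.

cz-cz-cz-cz-cz-cz-cz-cz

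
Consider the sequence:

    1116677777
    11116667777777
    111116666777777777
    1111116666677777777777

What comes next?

11111116666667777777777777

Term n consists of n 1's, followed by n-1 6's, followed by 2n-1 7's, where the shown terms are n = 3, 4, 5, 6.
For the next term, n = 7, so the run lengths are 7, 6, 13.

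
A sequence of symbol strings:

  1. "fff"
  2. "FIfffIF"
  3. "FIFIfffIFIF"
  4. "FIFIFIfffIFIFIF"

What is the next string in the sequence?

FIFIFIFIfffIFIFIFIF

Each term wraps the previous one in FI on the left and IF on the right.
One more step from FIFIFIfffIFIFIF gives the answer.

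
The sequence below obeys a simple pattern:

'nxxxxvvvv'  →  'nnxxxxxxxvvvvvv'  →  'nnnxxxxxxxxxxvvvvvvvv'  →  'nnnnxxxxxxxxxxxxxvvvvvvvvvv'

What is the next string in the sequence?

nnnnnxxxxxxxxxxxxxxxxvvvvvvvvvvvv

Reading off run lengths: n runs 1, 2, 3, 4; x runs 4, 7, 10, 13; v runs 4, 6, 8, 10 — each is linear in n (n = 1, 2, …).
At n = 5 the blocks have lengths 5, 16, 12.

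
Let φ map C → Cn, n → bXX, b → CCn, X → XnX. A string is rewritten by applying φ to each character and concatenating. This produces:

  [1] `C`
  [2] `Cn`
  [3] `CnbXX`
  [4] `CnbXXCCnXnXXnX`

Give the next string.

CnbXXCCnXnXXnXCnCnbXXXnXbXXXnXXnXbXXXnX

φ(CnbXXCCnXnXXnX) expands symbol-by-symbol to Cn bXX CCn XnX XnX Cn Cn bXX XnX bXX XnX XnX bXX XnX; joining the 14 pieces gives the next term.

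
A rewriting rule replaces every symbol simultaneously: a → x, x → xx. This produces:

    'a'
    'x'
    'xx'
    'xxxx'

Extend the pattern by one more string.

Expanding xxxx: x→xx, x→xx, x→xx, x→xx. Concatenated: xx xx xx xx.

xxxxxxxx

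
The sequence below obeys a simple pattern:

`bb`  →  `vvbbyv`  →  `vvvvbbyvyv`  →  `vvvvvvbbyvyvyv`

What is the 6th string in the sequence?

vvvvvvvvvvbbyvyvyvyvyv

Every step adds vv to the front and yv to the end of the previous string.
From vvvvvvbbyvyvyv, 2 further steps: vvvvvvbbyvyvyv → vvvvvvvvbbyvyvyvyv → (answer).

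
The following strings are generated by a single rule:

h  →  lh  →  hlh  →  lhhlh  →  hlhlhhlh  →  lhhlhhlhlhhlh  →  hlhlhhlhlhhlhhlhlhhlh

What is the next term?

This is a Fibonacci-style word recurrence s(k) = s(k−2)·s(k−1): e.g. h·lh = hlh.
So term 8 is lhhlhhlhlhhlh·hlhlhhlhlhhlhhlhlhhlh.

lhhlhhlhlhhlhhlhlhhlhlhhlhhlhlhhlh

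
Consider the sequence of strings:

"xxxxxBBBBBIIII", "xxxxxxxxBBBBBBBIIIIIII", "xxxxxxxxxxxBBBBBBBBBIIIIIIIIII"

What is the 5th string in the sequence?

xxxxxxxxxxxxxxxxxBBBBBBBBBBBBBIIIIIIIIIIIIIIII

Reading off run lengths: x runs 5, 8, 11; B runs 5, 7, 9; I runs 4, 7, 10 — each is linear in n (n = 1, 2, …).
At n = 5 the blocks have lengths 17, 13, 16.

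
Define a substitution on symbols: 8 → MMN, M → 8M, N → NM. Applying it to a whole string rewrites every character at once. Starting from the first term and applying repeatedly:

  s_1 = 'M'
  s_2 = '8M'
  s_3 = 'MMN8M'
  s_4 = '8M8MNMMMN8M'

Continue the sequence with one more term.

MMN8MMMN8MNM8M8M8MNMMMN8M

Apply φ to 8M8MNMMMN8M symbol by symbol: 8→MMN, M→8M, 8→MMN, M→8M, N→NM, M→8M, M→8M, M→8M, N→NM, 8→MMN, M→8M; joined: MMN 8M MMN 8M NM 8M 8M 8M NM MMN 8M.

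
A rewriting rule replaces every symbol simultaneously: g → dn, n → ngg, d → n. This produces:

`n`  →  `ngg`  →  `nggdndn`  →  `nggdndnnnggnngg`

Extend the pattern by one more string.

Rewriting the 15 symbols of nggdndnnnggnngg one by one yields ngg dn dn n ngg n ngg ngg ngg dn dn ngg ngg dn dn; concatenated:

nggdndnnnggnnggnggnggdndnnggnggdndn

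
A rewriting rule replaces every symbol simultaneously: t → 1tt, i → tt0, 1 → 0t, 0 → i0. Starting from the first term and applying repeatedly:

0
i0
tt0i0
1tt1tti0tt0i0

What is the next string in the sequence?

Applying the rule to each of the 13 symbols of 1tt1tti0tt0i0 gives the pieces 0t 1tt 1tt 0t 1tt 1tt tt0 i0 1tt 1tt i0 tt0 i0, which concatenate to the answer.

0t1tt1tt0t1tt1tttt0i01tt1tti0tt0i0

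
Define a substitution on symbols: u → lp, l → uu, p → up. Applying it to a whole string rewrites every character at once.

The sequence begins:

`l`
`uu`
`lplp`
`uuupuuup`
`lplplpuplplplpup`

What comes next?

Replace each of the 16 characters of lplplpuplplplpup in place — uu up uu up uu up lp up uu up uu up uu up lp up — and concatenate.

uuupuuupuuuplpupuuupuuupuuuplpup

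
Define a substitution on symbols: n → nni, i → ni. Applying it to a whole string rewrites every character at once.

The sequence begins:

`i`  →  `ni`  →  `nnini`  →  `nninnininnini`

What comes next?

φ(nninnininnini) expands symbol-by-symbol to nni nni ni nni nni ni nni ni nni nni ni nni ni; joining the 13 pieces gives the next term.

nninnininninnininnininninnininnini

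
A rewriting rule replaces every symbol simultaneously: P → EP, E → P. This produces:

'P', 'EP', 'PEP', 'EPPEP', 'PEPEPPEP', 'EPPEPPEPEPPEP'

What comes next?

PEPEPPEPEPPEPPEPEPPEP

Applying the rule to each of the 13 symbols of EPPEPPEPEPPEP gives the pieces P EP EP P EP EP P EP P EP EP P EP, which concatenate to the answer.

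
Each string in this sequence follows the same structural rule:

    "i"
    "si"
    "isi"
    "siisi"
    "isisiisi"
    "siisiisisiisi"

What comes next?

isisiisisiisiisisiisi

This is a Fibonacci-style word recurrence s(k) = s(k−2)·s(k−1): e.g. i·si = isi.
Continuing: isisiisi · siisiisisiisi gives term 7.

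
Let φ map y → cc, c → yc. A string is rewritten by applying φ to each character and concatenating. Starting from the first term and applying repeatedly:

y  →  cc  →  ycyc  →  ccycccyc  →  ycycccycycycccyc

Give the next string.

ccycccycycycccycccycccycycycccyc

Applying the rule to each of the 16 symbols of ycycccycycycccyc gives the pieces cc yc cc yc yc yc cc yc cc yc cc yc yc yc cc yc, which concatenate to the answer.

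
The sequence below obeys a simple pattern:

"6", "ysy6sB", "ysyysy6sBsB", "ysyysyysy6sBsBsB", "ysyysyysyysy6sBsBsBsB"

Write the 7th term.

Each term wraps the previous one in ysy on the left and sB on the right.
From ysyysyysyysy6sBsBsBsB, 2 further steps: ysyysyysyysy6sBsBsBsB → ysyysyysyysyysy6sBsBsBsBsB → (answer).

ysyysyysyysyysyysy6sBsBsBsBsBsB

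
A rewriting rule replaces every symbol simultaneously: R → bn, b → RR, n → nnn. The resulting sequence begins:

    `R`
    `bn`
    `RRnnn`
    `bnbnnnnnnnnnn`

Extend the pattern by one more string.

φ(bnbnnnnnnnnnn) expands symbol-by-symbol to RR nnn RR nnn nnn nnn nnn nnn nnn nnn nnn nnn nnn; joining the 13 pieces gives the next term.

RRnnnRRnnnnnnnnnnnnnnnnnnnnnnnnnnnnnn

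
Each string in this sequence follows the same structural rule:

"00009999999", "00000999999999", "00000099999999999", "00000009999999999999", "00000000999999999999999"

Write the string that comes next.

Term n consists of n+1 0's, followed by 2n+1 9's, where the shown terms are n = 3, 4, 5, 6, 7.
Setting n = 8 gives 9, 17 characters in each block.

00000000099999999999999999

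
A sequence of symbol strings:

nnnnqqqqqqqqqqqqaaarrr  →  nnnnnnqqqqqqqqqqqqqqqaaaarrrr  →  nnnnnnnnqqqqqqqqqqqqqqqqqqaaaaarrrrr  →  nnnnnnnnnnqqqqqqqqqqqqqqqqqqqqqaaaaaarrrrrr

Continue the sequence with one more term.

nnnnnnnnnnnnqqqqqqqqqqqqqqqqqqqqqqqqaaaaaaarrrrrrr

The n-th term is 2n-2 n's then 3n+3 q's then n a's then n r's, where the shown terms are n = 3, 4, 5, 6.
Setting n = 7 gives 12, 24, 7, 7 characters in each block.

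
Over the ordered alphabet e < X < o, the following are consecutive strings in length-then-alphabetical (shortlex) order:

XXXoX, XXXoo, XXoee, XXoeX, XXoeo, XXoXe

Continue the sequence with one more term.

XXoXX

The successor of XXoXe increments the rightmost position that isn't already o and resets every position after it to e.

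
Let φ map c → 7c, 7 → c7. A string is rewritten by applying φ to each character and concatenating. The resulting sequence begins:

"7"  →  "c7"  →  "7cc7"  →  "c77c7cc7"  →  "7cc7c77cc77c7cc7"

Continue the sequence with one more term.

c77c7cc77cc7c77c7cc7c77cc77c7cc7

Applying the rule to each of the 16 symbols of 7cc7c77cc77c7cc7 gives the pieces c7 7c 7c c7 7c c7 c7 7c 7c c7 c7 7c c7 7c 7c c7, which concatenate to the answer.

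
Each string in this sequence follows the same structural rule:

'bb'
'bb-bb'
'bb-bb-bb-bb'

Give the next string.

Each string is two copies of the previous one joined by '-'.
So the next term is two copies of bb-bb-bb-bb with '-' between the halves.

bb-bb-bb-bb-bb-bb-bb-bb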